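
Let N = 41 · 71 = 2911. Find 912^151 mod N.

1281

Mod 41: 912 ≡ 10; by Fermat, exponent reduces to 151 mod 40 = 31; 10^31 ≡ 10 (mod 41).
Mod 71: 912 ≡ 60; by Fermat, exponent reduces to 151 mod 70 = 11; 60^11 ≡ 3 (mod 71).
Combine by CRT: x ≡ 10 (mod 41), x ≡ 3 (mod 71) ⇒ x ≡ 1281 (mod 2911).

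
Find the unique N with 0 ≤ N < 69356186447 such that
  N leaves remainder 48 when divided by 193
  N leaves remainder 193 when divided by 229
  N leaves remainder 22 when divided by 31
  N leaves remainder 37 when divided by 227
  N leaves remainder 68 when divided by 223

From N ≡ 48 (mod 193) write N = 48 + 193t. Substituting into N ≡ 193 (mod 229) gives 193t ≡ 145 (mod 229), and since 193⁻¹ ≡ 159 (mod 229), t ≡ 155. Hence N ≡ 48 + 193·155 = 29963 (mod 44197).
From N ≡ 29963 (mod 44197) write N = 29963 + 44197t. Substituting into N ≡ 22 (mod 31) gives 44197t ≡ 5 (mod 31), and since 22⁻¹ ≡ 24 (mod 31), t ≡ 27. Hence N ≡ 29963 + 44197·27 = 1223282 (mod 1370107).
From N ≡ 1223282 (mod 1370107) write N = 1223282 + 1370107t. Substituting into N ≡ 37 (mod 227) gives 1370107t ≡ 58 (mod 227), and since 162⁻¹ ≡ 220 (mod 227), t ≡ 48. Hence N ≡ 1223282 + 1370107·48 = 66988418 (mod 311014289).
From N ≡ 66988418 (mod 311014289) write N = 66988418 + 311014289t. Substituting into N ≡ 68 (mod 223) gives 311014289t ≡ 181 (mod 223), and since 203⁻¹ ≡ 78 (mod 223), t ≡ 69. Hence N ≡ 66988418 + 311014289·69 = 21526974359 (mod 69356186447).

21526974359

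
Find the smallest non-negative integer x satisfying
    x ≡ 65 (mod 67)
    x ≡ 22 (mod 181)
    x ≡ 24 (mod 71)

211249

Combine the congruences pairwise.
From x ≡ 65 (mod 67) write x = 65 + 67t. Substituting into x ≡ 22 (mod 181) gives 67t ≡ 138 (mod 181), and since 67⁻¹ ≡ 154 (mod 181), t ≡ 75. Hence x ≡ 65 + 67·75 = 5090 (mod 12127).
From x ≡ 5090 (mod 12127) write x = 5090 + 12127t. Substituting into x ≡ 24 (mod 71) gives 12127t ≡ 46 (mod 71), and since 57⁻¹ ≡ 5 (mod 71), t ≡ 17. Hence x ≡ 5090 + 12127·17 = 211249 (mod 861017).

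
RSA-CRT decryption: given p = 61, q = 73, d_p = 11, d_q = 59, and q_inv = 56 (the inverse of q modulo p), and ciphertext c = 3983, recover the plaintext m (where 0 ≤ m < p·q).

m₁ = c^(d_p) mod p: c ≡ 18 (mod 61), and 18^11 mod 61 = 10.
m₂ = c^(d_q) mod q: c ≡ 41 (mod 73), and 41^59 mod 73 = 18.
h = q_inv·(m₁ − m₂) mod p = 56·(10 − 18) mod 61 = 40.
m = m₂ + h·q = 18 + 40·73 = 2938.

2938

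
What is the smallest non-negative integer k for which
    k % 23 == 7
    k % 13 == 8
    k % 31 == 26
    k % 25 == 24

The moduli are pairwise coprime; N = 23·13·31·25 = 231725.
N/23 = 10075; 10075 ≡ 1 (mod 23), inverse 1.
N/13 = 17825; 17825 ≡ 2 (mod 13); 2·7 ≡ 1, so inverse 7.
N/31 = 7475; 7475 ≡ 4 (mod 31); 4·8 ≡ 1, so inverse 8.
N/25 = 9269; 9269 ≡ 19 (mod 25); 19·4 ≡ 1, so inverse 4.
k ≡ 7·10075·1 + 8·17825·7 + 26·7475·8 + 24·9269·4 = 3513349.
3513349 mod 231725 = 37474.

37474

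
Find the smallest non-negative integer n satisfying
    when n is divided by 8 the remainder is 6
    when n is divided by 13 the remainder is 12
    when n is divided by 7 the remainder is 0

350

The moduli are pairwise coprime; M = 8·13·7 = 728.
M/8 = 91; 91 ≡ 3 (mod 8); 3·3 ≡ 1, so inverse 3.
M/13 = 56; 56 ≡ 4 (mod 13); 4·10 ≡ 1, so inverse 10.
M/7 = 104; 104 ≡ 6 (mod 7); 6·6 ≡ 1, so inverse 6.
n ≡ 6·91·3 + 12·56·10 + 0·104·6 = 8358.
8358 mod 728 = 350.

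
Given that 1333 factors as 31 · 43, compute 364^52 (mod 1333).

1149

Mod 31: 364 ≡ 23; by Fermat, exponent reduces to 52 mod 30 = 22; 23^22 ≡ 2 (mod 31).
Mod 43: 364 ≡ 20; by Fermat, exponent reduces to 52 mod 42 = 10; 20^10 ≡ 31 (mod 43).
Combine by CRT: x ≡ 2 (mod 31), x ≡ 31 (mod 43) ⇒ x ≡ 1149 (mod 1333).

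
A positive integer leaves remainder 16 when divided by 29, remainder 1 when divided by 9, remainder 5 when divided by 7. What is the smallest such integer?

Combine the congruences pairwise.
From k ≡ 16 (mod 29) write k = 16 + 29t. Substituting into k ≡ 1 (mod 9) gives 29t ≡ 3 (mod 9), and since 2⁻¹ ≡ 5 (mod 9), t ≡ 6. Hence k ≡ 16 + 29·6 = 190 (mod 261).
From k ≡ 190 (mod 261) write k = 190 + 261t. Substituting into k ≡ 5 (mod 7) gives 261t ≡ 4 (mod 7), and since 2⁻¹ ≡ 4 (mod 7), t ≡ 2. Hence k ≡ 190 + 261·2 = 712 (mod 1827).

712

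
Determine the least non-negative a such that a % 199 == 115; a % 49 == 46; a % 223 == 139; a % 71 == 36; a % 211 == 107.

14373310823

The moduli are pairwise coprime; N = 199·49·223·71·211 = 32575780013.
N/199 = 163697387; 163697387 ≡ 186 (mod 199); 186·153 ≡ 1, so inverse 153.
N/49 = 664811837; 664811837 ≡ 25 (mod 49); 25·2 ≡ 1, so inverse 2.
N/223 = 146079731; 146079731 ≡ 13 (mod 223); 13·103 ≡ 1, so inverse 103.
N/71 = 458813803; 458813803 ≡ 17 (mod 71); 17·46 ≡ 1, so inverse 46.
N/211 = 154387583; 154387583 ≡ 149 (mod 211); 149·17 ≡ 1, so inverse 17.
a ≡ 115·163697387·153 + 46·664811837·2 + 139·146079731·103 + 36·458813803·46 + 107·154387583·17 = 6073468393241.
6073468393241 mod 32575780013 = 14373310823.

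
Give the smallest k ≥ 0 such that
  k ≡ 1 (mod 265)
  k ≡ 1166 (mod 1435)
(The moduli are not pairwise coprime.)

gcd(265, 1435) = 5 and 5 | (1166 − 1), so the pair is consistent; merging gives k ≡ 58566 (mod 76055), where 76055 = lcm(265, 1435).
The solution is unique modulo lcm(265, 1435) = 76055.

58566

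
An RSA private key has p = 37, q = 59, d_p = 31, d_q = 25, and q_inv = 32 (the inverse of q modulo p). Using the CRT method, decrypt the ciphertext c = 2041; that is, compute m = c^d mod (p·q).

1326

m₁ = c^(d_p) mod p: c ≡ 6 (mod 37), and 6^31 mod 37 = 31.
m₂ = c^(d_q) mod q: c ≡ 35 (mod 59), and 35^25 mod 59 = 28.
h = q_inv·(m₁ − m₂) mod p = 32·(31 − 28) mod 37 = 22.
m = m₂ + h·q = 28 + 22·59 = 1326.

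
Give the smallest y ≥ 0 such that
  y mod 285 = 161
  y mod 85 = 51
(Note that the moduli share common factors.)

gcd(285, 85) = 5 and 5 | (51 − 161), so the pair is consistent; merging gives y ≡ 731 (mod 4845), where 4845 = lcm(285, 85).
The solution is unique modulo lcm(285, 85) = 4845.

731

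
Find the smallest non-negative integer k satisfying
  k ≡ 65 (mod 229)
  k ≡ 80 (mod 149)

19301

From k ≡ 65 (mod 229) write k = 65 + 229t. Substituting into k ≡ 80 (mod 149) gives 229t ≡ 15 (mod 149), and since 80⁻¹ ≡ 95 (mod 149), t ≡ 84. Hence k ≡ 65 + 229·84 = 19301 (mod 34121).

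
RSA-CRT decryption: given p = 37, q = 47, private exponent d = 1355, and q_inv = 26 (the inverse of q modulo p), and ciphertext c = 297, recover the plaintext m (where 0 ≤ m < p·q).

926

d_p = d mod (p−1) = 1355 mod 36 = 23; d_q = d mod (q−1) = 21.
m₁ = c^(d_p) mod p: c ≡ 1 (mod 37), and 1^23 mod 37 = 1.
m₂ = c^(d_q) mod q: c ≡ 15 (mod 47), and 15^21 mod 47 = 33.
h = q_inv·(m₁ − m₂) mod p = 26·(1 − 33) mod 37 = 19.
m = m₂ + h·q = 33 + 19·47 = 926.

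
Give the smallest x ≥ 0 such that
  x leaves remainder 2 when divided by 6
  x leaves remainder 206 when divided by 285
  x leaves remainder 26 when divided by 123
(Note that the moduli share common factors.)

Combine the congruences pairwise.
gcd(6, 285) = 3 and 3 | (206 − 2), so the pair is consistent; merging gives x ≡ 206 (mod 570), where 570 = lcm(6, 285).
gcd(570, 123) = 3 and 3 | (26 − 206), so the pair is consistent; merging gives x ≡ 2486 (mod 23370), where 23370 = lcm(570, 123).
The solution is unique modulo lcm(6, 285, 123) = 23370.

2486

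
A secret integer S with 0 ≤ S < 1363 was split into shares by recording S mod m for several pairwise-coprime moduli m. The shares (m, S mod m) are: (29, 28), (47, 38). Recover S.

1072

Combine the congruences pairwise.
From S ≡ 28 (mod 29) write S = 28 + 29t. Substituting into S ≡ 38 (mod 47) gives 29t ≡ 10 (mod 47), and since 29⁻¹ ≡ 13 (mod 47), t ≡ 36. Hence S ≡ 28 + 29·36 = 1072 (mod 1363).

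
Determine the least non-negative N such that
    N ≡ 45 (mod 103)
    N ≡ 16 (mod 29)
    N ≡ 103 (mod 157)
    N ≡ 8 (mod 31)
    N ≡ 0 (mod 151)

From N ≡ 45 (mod 103) write N = 45 + 103t. Substituting into N ≡ 16 (mod 29) gives 103t ≡ 0 (mod 29), and since 16⁻¹ ≡ 20 (mod 29), t ≡ 0. Hence N ≡ 45 + 103·0 = 45 (mod 2987).
From N ≡ 45 (mod 2987) write N = 45 + 2987t. Substituting into N ≡ 103 (mod 157) gives 2987t ≡ 58 (mod 157), and since 4⁻¹ ≡ 118 (mod 157), t ≡ 93. Hence N ≡ 45 + 2987·93 = 277836 (mod 468959).
From N ≡ 277836 (mod 468959) write N = 277836 + 468959t. Substituting into N ≡ 8 (mod 31) gives 468959t ≡ 25 (mod 31), and since 22⁻¹ ≡ 24 (mod 31), t ≡ 11. Hence N ≡ 277836 + 468959·11 = 5436385 (mod 14537729).
From N ≡ 5436385 (mod 14537729) write N = 5436385 + 14537729t. Substituting into N ≡ 0 (mod 151) gives 14537729t ≡ 68 (mod 151), and since 53⁻¹ ≡ 57 (mod 151), t ≡ 101. Hence N ≡ 5436385 + 14537729·101 = 1473747014 (mod 2195197079).

1473747014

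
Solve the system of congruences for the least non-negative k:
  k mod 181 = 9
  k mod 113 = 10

914

From k ≡ 9 (mod 181) write k = 9 + 181t. Substituting into k ≡ 10 (mod 113) gives 181t ≡ 1 (mod 113), and since 68⁻¹ ≡ 5 (mod 113), t ≡ 5. Hence k ≡ 9 + 181·5 = 914 (mod 20453).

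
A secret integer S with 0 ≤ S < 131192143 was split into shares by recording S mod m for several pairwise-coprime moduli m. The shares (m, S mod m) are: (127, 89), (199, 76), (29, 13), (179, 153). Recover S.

From S ≡ 89 (mod 127) write S = 89 + 127t. Substituting into S ≡ 76 (mod 199) gives 127t ≡ 186 (mod 199), and since 127⁻¹ ≡ 152 (mod 199), t ≡ 14. Hence S ≡ 89 + 127·14 = 1867 (mod 25273).
From S ≡ 1867 (mod 25273) write S = 1867 + 25273t. Substituting into S ≡ 13 (mod 29) gives 25273t ≡ 2 (mod 29), and since 14⁻¹ ≡ 27 (mod 29), t ≡ 25. Hence S ≡ 1867 + 25273·25 = 633692 (mod 732917).
From S ≡ 633692 (mod 732917) write S = 633692 + 732917t. Substituting into S ≡ 153 (mod 179) gives 732917t ≡ 121 (mod 179), and since 91⁻¹ ≡ 120 (mod 179), t ≡ 21. Hence S ≡ 633692 + 732917·21 = 16024949 (mod 131192143).

16024949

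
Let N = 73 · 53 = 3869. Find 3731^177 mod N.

2118

Mod 73: 3731 ≡ 8; by Fermat, exponent reduces to 177 mod 72 = 33; 8^33 ≡ 1 (mod 73).
Mod 53: 3731 ≡ 21; by Fermat, exponent reduces to 177 mod 52 = 21; 21^21 ≡ 51 (mod 53).
Combine by CRT: x ≡ 1 (mod 73), x ≡ 51 (mod 53) ⇒ x ≡ 2118 (mod 3869).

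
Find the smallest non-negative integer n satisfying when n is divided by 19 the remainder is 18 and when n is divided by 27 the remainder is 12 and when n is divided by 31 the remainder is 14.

417

Combine the congruences pairwise.
From n ≡ 18 (mod 19) write n = 18 + 19t. Substituting into n ≡ 12 (mod 27) gives 19t ≡ 21 (mod 27), and since 19⁻¹ ≡ 10 (mod 27), t ≡ 21. Hence n ≡ 18 + 19·21 = 417 (mod 513).
From n ≡ 417 (mod 513) write n = 417 + 513t. Substituting into n ≡ 14 (mod 31) gives 513t ≡ 0 (mod 31), and since 17⁻¹ ≡ 11 (mod 31), t ≡ 0. Hence n ≡ 417 + 513·0 = 417 (mod 15903).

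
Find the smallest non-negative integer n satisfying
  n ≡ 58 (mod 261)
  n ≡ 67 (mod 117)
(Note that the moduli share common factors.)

gcd(261, 117) = 9 and 9 | (67 − 58), so the pair is consistent; merging gives n ≡ 2407 (mod 3393), where 3393 = lcm(261, 117).
The solution is unique modulo lcm(261, 117) = 3393.

2407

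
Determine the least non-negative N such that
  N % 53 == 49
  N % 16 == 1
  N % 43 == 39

6833

From N ≡ 49 (mod 53) write N = 49 + 53t. Substituting into N ≡ 1 (mod 16) gives 53t ≡ 0 (mod 16), and since 5⁻¹ ≡ 13 (mod 16), t ≡ 0. Hence N ≡ 49 + 53·0 = 49 (mod 848).
From N ≡ 49 (mod 848) write N = 49 + 848t. Substituting into N ≡ 39 (mod 43) gives 848t ≡ 33 (mod 43), and since 31⁻¹ ≡ 25 (mod 43), t ≡ 8. Hence N ≡ 49 + 848·8 = 6833 (mod 36464).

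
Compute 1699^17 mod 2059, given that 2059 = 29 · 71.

Mod 29: 1699 ≡ 17; 17^17 ≡ 17 (mod 29).
Mod 71: 1699 ≡ 66; 66^17 ≡ 46 (mod 71).
Combine by CRT: x ≡ 17 (mod 29), x ≡ 46 (mod 71) ⇒ x ≡ 46 (mod 2059).

46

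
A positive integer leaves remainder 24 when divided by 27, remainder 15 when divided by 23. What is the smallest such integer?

Combine the congruences pairwise.
From N ≡ 24 (mod 27) write N = 24 + 27t. Substituting into N ≡ 15 (mod 23) gives 27t ≡ 14 (mod 23), and since 4⁻¹ ≡ 6 (mod 23), t ≡ 15. Hence N ≡ 24 + 27·15 = 429 (mod 621).

429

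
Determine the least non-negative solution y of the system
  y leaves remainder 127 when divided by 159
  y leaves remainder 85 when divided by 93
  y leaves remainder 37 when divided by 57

5851

gcd(159, 93) = 3 and 3 | (85 − 127), so the pair is consistent; merging gives y ≡ 922 (mod 4929), where 4929 = lcm(159, 93).
gcd(4929, 57) = 3 and 3 | (37 − 922), so the pair is consistent; merging gives y ≡ 5851 (mod 93651), where 93651 = lcm(4929, 57).
The solution is unique modulo lcm(159, 93, 57) = 93651.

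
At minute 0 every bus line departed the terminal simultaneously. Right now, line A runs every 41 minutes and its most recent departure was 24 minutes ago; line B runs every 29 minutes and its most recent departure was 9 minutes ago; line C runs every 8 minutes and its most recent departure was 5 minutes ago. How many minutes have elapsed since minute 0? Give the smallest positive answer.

The moduli are pairwise coprime; N = 41·29·8 = 9512.
N/41 = 232; 232 ≡ 27 (mod 41); 27·38 ≡ 1, so inverse 38.
N/29 = 328; 328 ≡ 9 (mod 29); 9·13 ≡ 1, so inverse 13.
N/8 = 1189; 1189 ≡ 5 (mod 8); 5·5 ≡ 1, so inverse 5.
t ≡ 24·232·38 + 9·328·13 + 5·1189·5 = 279685.
279685 mod 9512 = 3837.

3837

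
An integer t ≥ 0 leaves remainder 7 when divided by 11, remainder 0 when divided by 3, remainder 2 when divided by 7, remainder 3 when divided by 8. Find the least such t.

51

The moduli are pairwise coprime; N = 11·3·7·8 = 1848.
N/11 = 168; 168 ≡ 3 (mod 11); 3·4 ≡ 1, so inverse 4.
N/3 = 616; 616 ≡ 1 (mod 3), inverse 1.
N/7 = 264; 264 ≡ 5 (mod 7); 5·3 ≡ 1, so inverse 3.
N/8 = 231; 231 ≡ 7 (mod 8); 7·7 ≡ 1, so inverse 7.
t ≡ 7·168·4 + 0·616·1 + 2·264·3 + 3·231·7 = 11139.
11139 mod 1848 = 51.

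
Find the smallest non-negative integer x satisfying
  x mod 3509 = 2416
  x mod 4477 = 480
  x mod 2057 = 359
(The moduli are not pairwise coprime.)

gcd(3509, 4477) = 121 and 121 | (480 − 2416), so the pair is consistent; merging gives x ≡ 9434 (mod 129833), where 129833 = lcm(3509, 4477).
gcd(129833, 2057) = 121 and 121 | (359 − 9434), so the pair is consistent; merging gives x ≡ 658599 (mod 2207161), where 2207161 = lcm(129833, 2057).
The solution is unique modulo lcm(3509, 4477, 2057) = 2207161.

658599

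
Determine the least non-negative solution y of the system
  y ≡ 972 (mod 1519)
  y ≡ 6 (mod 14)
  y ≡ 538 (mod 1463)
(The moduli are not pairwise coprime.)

544774

gcd(1519, 14) = 7 and 7 | (6 − 972), so the pair is consistent; merging gives y ≡ 972 (mod 3038), where 3038 = lcm(1519, 14).
gcd(3038, 1463) = 7 and 7 | (538 − 972), so the pair is consistent; merging gives y ≡ 544774 (mod 634942), where 634942 = lcm(3038, 1463).
The solution is unique modulo lcm(1519, 14, 1463) = 634942.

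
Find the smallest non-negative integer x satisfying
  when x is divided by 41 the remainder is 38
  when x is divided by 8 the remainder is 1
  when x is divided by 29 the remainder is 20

The moduli are pairwise coprime; N = 41·8·29 = 9512.
N/41 = 232; 232 ≡ 27 (mod 41); 27·38 ≡ 1, so inverse 38.
N/8 = 1189; 1189 ≡ 5 (mod 8); 5·5 ≡ 1, so inverse 5.
N/29 = 328; 328 ≡ 9 (mod 29); 9·13 ≡ 1, so inverse 13.
x ≡ 38·232·38 + 1·1189·5 + 20·328·13 = 426233.
426233 mod 9512 = 7705.

7705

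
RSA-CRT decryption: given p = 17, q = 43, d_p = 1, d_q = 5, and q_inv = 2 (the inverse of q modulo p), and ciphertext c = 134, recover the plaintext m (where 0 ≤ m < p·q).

287

m₁ = c^(d_p) mod p: c ≡ 15 (mod 17), and 15^1 mod 17 = 15.
m₂ = c^(d_q) mod q: c ≡ 5 (mod 43), and 5^5 mod 43 = 29.
h = q_inv·(m₁ − m₂) mod p = 2·(15 − 29) mod 17 = 6.
m = m₂ + h·q = 29 + 6·43 = 287.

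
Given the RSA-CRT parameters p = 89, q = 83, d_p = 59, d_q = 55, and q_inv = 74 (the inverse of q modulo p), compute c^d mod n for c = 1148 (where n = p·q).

m₁ = c^(d_p) mod p: c ≡ 80 (mod 89), and 80^59 mod 89 = 49.
m₂ = c^(d_q) mod q: c ≡ 69 (mod 83), and 69^55 mod 83 = 75.
h = q_inv·(m₁ − m₂) mod p = 74·(49 − 75) mod 89 = 34.
m = m₂ + h·q = 75 + 34·83 = 2897.

2897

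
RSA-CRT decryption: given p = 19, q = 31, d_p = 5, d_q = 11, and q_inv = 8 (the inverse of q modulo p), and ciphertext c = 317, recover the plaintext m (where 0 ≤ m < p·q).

299

m₁ = c^(d_p) mod p: c ≡ 13 (mod 19), and 13^5 mod 19 = 14.
m₂ = c^(d_q) mod q: c ≡ 7 (mod 31), and 7^11 mod 31 = 20.
h = q_inv·(m₁ − m₂) mod p = 8·(14 − 20) mod 19 = 9.
m = m₂ + h·q = 20 + 9·31 = 299.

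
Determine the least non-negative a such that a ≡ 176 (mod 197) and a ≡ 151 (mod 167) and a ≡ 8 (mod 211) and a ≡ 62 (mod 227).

From a ≡ 176 (mod 197) write a = 176 + 197t. Substituting into a ≡ 151 (mod 167) gives 197t ≡ 142 (mod 167), and since 30⁻¹ ≡ 39 (mod 167), t ≡ 27. Hence a ≡ 176 + 197·27 = 5495 (mod 32899).
From a ≡ 5495 (mod 32899) write a = 5495 + 32899t. Substituting into a ≡ 8 (mod 211) gives 32899t ≡ 210 (mod 211), and since 194⁻¹ ≡ 62 (mod 211), t ≡ 149. Hence a ≡ 5495 + 32899·149 = 4907446 (mod 6941689).
From a ≡ 4907446 (mod 6941689) write a = 4907446 + 6941689t. Substituting into a ≡ 62 (mod 227) gives 6941689t ≡ 129 (mod 227), and since 29⁻¹ ≡ 47 (mod 227), t ≡ 161. Hence a ≡ 4907446 + 6941689·161 = 1122519375 (mod 1575763403).

1122519375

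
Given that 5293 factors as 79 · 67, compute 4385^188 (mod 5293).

3446

Mod 79: 4385 ≡ 40; by Fermat, exponent reduces to 188 mod 78 = 32; 40^32 ≡ 49 (mod 79).
Mod 67: 4385 ≡ 30; by Fermat, exponent reduces to 188 mod 66 = 56; 30^56 ≡ 29 (mod 67).
Combine by CRT: x ≡ 49 (mod 79), x ≡ 29 (mod 67) ⇒ x ≡ 3446 (mod 5293).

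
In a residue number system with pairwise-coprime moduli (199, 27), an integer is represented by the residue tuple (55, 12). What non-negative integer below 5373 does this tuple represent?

4035

From x ≡ 55 (mod 199) write x = 55 + 199t. Substituting into x ≡ 12 (mod 27) gives 199t ≡ 11 (mod 27), and since 10⁻¹ ≡ 19 (mod 27), t ≡ 20. Hence x ≡ 55 + 199·20 = 4035 (mod 5373).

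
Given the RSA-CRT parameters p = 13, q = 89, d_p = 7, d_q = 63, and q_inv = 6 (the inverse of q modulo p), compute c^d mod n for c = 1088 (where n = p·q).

9

m₁ = c^(d_p) mod p: c ≡ 9 (mod 13), and 9^7 mod 13 = 9.
m₂ = c^(d_q) mod q: c ≡ 20 (mod 89), and 20^63 mod 89 = 9.
h = q_inv·(m₁ − m₂) mod p = 6·(9 − 9) mod 13 = 0.
m = m₂ + h·q = 9 + 0·89 = 9.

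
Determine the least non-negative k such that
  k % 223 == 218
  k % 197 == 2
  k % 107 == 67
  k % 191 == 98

From k ≡ 218 (mod 223) write k = 218 + 223t. Substituting into k ≡ 2 (mod 197) gives 223t ≡ 178 (mod 197), and since 26⁻¹ ≡ 144 (mod 197), t ≡ 22. Hence k ≡ 218 + 223·22 = 5124 (mod 43931).
From k ≡ 5124 (mod 43931) write k = 5124 + 43931t. Substituting into k ≡ 67 (mod 107) gives 43931t ≡ 79 (mod 107), and since 61⁻¹ ≡ 100 (mod 107), t ≡ 89. Hence k ≡ 5124 + 43931·89 = 3914983 (mod 4700617).
From k ≡ 3914983 (mod 4700617) write k = 3914983 + 4700617t. Substituting into k ≡ 98 (mod 191) gives 4700617t ≡ 42 (mod 191), and since 107⁻¹ ≡ 25 (mod 191), t ≡ 95. Hence k ≡ 3914983 + 4700617·95 = 450473598 (mod 897817847).

450473598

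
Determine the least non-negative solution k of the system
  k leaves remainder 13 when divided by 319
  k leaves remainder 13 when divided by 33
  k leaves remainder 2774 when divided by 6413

86143

gcd(319, 33) = 11 and 11 | (13 − 13), so the pair is consistent; merging gives k ≡ 13 (mod 957), where 957 = lcm(319, 33).
gcd(957, 6413) = 11 and 11 | (2774 − 13), so the pair is consistent; merging gives k ≡ 86143 (mod 557931), where 557931 = lcm(957, 6413).
The solution is unique modulo lcm(319, 33, 6413) = 557931.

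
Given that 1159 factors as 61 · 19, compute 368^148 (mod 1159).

1052

Mod 61: 368 ≡ 2; by Fermat, exponent reduces to 148 mod 60 = 28; 2^28 ≡ 15 (mod 61).
Mod 19: 368 ≡ 7; by Fermat, exponent reduces to 148 mod 18 = 4; 7^4 ≡ 7 (mod 19).
Combine by CRT: x ≡ 15 (mod 61), x ≡ 7 (mod 19) ⇒ x ≡ 1052 (mod 1159).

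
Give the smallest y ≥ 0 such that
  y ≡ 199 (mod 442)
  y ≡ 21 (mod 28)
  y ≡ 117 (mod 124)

60753

gcd(442, 28) = 2 and 2 | (21 − 199), so the pair is consistent; merging gives y ≡ 5061 (mod 6188), where 6188 = lcm(442, 28).
gcd(6188, 124) = 4 and 4 | (117 − 5061), so the pair is consistent; merging gives y ≡ 60753 (mod 191828), where 191828 = lcm(6188, 124).
The solution is unique modulo lcm(442, 28, 124) = 191828.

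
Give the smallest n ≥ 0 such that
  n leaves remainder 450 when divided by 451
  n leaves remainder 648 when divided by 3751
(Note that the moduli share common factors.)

101925

gcd(451, 3751) = 11 and 11 | (648 − 450), so the pair is consistent; merging gives n ≡ 101925 (mod 153791), where 153791 = lcm(451, 3751).
The solution is unique modulo lcm(451, 3751) = 153791.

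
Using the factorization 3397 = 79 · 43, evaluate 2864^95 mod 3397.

664

Mod 79: 2864 ≡ 20; by Fermat, exponent reduces to 95 mod 78 = 17; 20^17 ≡ 32 (mod 79).
Mod 43: 2864 ≡ 26; by Fermat, exponent reduces to 95 mod 42 = 11; 26^11 ≡ 19 (mod 43).
Combine by CRT: x ≡ 32 (mod 79), x ≡ 19 (mod 43) ⇒ x ≡ 664 (mod 3397).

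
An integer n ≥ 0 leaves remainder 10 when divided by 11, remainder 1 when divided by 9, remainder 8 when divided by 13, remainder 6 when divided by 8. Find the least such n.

From n ≡ 10 (mod 11) write n = 10 + 11t. Substituting into n ≡ 1 (mod 9) gives 11t ≡ 0 (mod 9), and since 2⁻¹ ≡ 5 (mod 9), t ≡ 0. Hence n ≡ 10 + 11·0 = 10 (mod 99).
From n ≡ 10 (mod 99) write n = 10 + 99t. Substituting into n ≡ 8 (mod 13) gives 99t ≡ 11 (mod 13), and since 8⁻¹ ≡ 5 (mod 13), t ≡ 3. Hence n ≡ 10 + 99·3 = 307 (mod 1287).
From n ≡ 307 (mod 1287) write n = 307 + 1287t. Substituting into n ≡ 6 (mod 8) gives 1287t ≡ 3 (mod 8), and since 7⁻¹ ≡ 7 (mod 8), t ≡ 5. Hence n ≡ 307 + 1287·5 = 6742 (mod 10296).

6742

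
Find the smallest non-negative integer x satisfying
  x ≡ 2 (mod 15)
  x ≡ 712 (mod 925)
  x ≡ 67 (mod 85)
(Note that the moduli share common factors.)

Combine the congruences pairwise.
gcd(15, 925) = 5 and 5 | (712 − 2), so the pair is consistent; merging gives x ≡ 1637 (mod 2775), where 2775 = lcm(15, 925).
gcd(2775, 85) = 5 and 5 | (67 − 1637), so the pair is consistent; merging gives x ≡ 21062 (mod 47175), where 47175 = lcm(2775, 85).
The solution is unique modulo lcm(15, 925, 85) = 47175.

21062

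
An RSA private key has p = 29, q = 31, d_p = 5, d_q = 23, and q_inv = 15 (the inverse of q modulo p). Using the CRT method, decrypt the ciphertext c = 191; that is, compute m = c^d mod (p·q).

m₁ = c^(d_p) mod p: c ≡ 17 (mod 29), and 17^5 mod 29 = 17.
m₂ = c^(d_q) mod q: c ≡ 5 (mod 31), and 5^23 mod 31 = 25.
h = q_inv·(m₁ − m₂) mod p = 15·(17 − 25) mod 29 = 25.
m = m₂ + h·q = 25 + 25·31 = 800.

800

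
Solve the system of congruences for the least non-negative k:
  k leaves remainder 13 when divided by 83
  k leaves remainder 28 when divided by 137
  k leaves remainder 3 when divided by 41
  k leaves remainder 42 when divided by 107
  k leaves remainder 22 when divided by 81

120002575

The moduli are pairwise coprime; N = 83·137·41·107·81 = 4040650737.
N/83 = 48682539; 48682539 ≡ 51 (mod 83); 51·70 ≡ 1, so inverse 70.
N/137 = 29493801; 29493801 ≡ 30 (mod 137); 30·32 ≡ 1, so inverse 32.
N/41 = 98552457; 98552457 ≡ 19 (mod 41); 19·13 ≡ 1, so inverse 13.
N/107 = 37763091; 37763091 ≡ 9 (mod 107); 9·12 ≡ 1, so inverse 12.
N/81 = 49884577; 49884577 ≡ 79 (mod 81); 79·40 ≡ 1, so inverse 40.
k ≡ 13·48682539·70 + 28·29493801·32 + 3·98552457·13 + 42·37763091·12 + 22·49884577·40 = 137502127633.
137502127633 mod 4040650737 = 120002575.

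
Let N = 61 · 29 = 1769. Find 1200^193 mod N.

Mod 61: 1200 ≡ 41; by Fermat, exponent reduces to 193 mod 60 = 13; 41^13 ≡ 52 (mod 61).
Mod 29: 1200 ≡ 11; by Fermat, exponent reduces to 193 mod 28 = 25; 11^25 ≡ 19 (mod 29).
Combine by CRT: x ≡ 52 (mod 61), x ≡ 19 (mod 29) ⇒ x ≡ 1150 (mod 1769).

1150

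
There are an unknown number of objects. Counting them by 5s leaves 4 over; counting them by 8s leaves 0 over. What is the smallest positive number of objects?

24

From N ≡ 4 (mod 5) write N = 4 + 5t. Substituting into N ≡ 0 (mod 8) gives 5t ≡ 4 (mod 8), and since 5⁻¹ ≡ 5 (mod 8), t ≡ 4. Hence N ≡ 4 + 5·4 = 24 (mod 40).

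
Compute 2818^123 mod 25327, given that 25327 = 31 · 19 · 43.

Mod 31: 2818 ≡ 28; by Fermat, exponent reduces to 123 mod 30 = 3; 28^3 ≡ 4 (mod 31).
Mod 19: 2818 ≡ 6; by Fermat, exponent reduces to 123 mod 18 = 15; 6^15 ≡ 11 (mod 19).
Mod 43: 2818 ≡ 23; by Fermat, exponent reduces to 123 mod 42 = 39; 23^39 ≡ 21 (mod 43).
Combine by CRT: x ≡ 4 (mod 31), x ≡ 11 (mod 19), x ≡ 21 (mod 43) ⇒ x ≡ 21177 (mod 25327).

21177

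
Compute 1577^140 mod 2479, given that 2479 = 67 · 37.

Mod 67: 1577 ≡ 36; by Fermat, exponent reduces to 140 mod 66 = 8; 36^8 ≡ 49 (mod 67).
Mod 37: 1577 ≡ 23; by Fermat, exponent reduces to 140 mod 36 = 32; 23^32 ≡ 26 (mod 37).
Combine by CRT: x ≡ 49 (mod 67), x ≡ 26 (mod 37) ⇒ x ≡ 2394 (mod 2479).

2394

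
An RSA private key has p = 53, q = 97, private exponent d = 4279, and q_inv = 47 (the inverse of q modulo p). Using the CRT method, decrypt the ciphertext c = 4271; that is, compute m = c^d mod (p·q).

d_p = d mod (p−1) = 4279 mod 52 = 15; d_q = d mod (q−1) = 55.
m₁ = c^(d_p) mod p: c ≡ 31 (mod 53), and 31^15 mod 53 = 51.
m₂ = c^(d_q) mod q: c ≡ 3 (mod 97), and 3^55 mod 97 = 53.
h = q_inv·(m₁ − m₂) mod p = 47·(51 − 53) mod 53 = 12.
m = m₂ + h·q = 53 + 12·97 = 1217.

1217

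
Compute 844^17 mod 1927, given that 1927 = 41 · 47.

Mod 41: 844 ≡ 24; 24^17 ≡ 35 (mod 41).
Mod 47: 844 ≡ 45; 45^17 ≡ 11 (mod 47).
Combine by CRT: x ≡ 35 (mod 41), x ≡ 11 (mod 47) ⇒ x ≡ 199 (mod 1927).

199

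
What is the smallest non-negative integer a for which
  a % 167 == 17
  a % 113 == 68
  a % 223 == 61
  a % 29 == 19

The moduli are pairwise coprime; N = 167·113·223·29 = 122038757.
N/167 = 730771; 730771 ≡ 146 (mod 167); 146·159 ≡ 1, so inverse 159.
N/113 = 1079989; 1079989 ≡ 48 (mod 113); 48·73 ≡ 1, so inverse 73.
N/223 = 547259; 547259 ≡ 17 (mod 223); 17·105 ≡ 1, so inverse 105.
N/29 = 4208233; 4208233 ≡ 14 (mod 29); 14·27 ≡ 1, so inverse 27.
a ≡ 17·730771·159 + 68·1079989·73 + 61·547259·105 + 19·4208233·27 = 13000356833.
13000356833 mod 122038757 = 64248591.

64248591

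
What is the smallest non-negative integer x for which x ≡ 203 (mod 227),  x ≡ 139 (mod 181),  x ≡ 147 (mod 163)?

From x ≡ 203 (mod 227) write x = 203 + 227t. Substituting into x ≡ 139 (mod 181) gives 227t ≡ 117 (mod 181), and since 46⁻¹ ≡ 122 (mod 181), t ≡ 156. Hence x ≡ 203 + 227·156 = 35615 (mod 41087).
From x ≡ 35615 (mod 41087) write x = 35615 + 41087t. Substituting into x ≡ 147 (mod 163) gives 41087t ≡ 66 (mod 163), and since 11⁻¹ ≡ 89 (mod 163), t ≡ 6. Hence x ≡ 35615 + 41087·6 = 282137 (mod 6697181).

282137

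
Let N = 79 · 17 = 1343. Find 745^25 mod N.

3

Mod 79: 745 ≡ 34; 34^25 ≡ 3 (mod 79).
Mod 17: 745 ≡ 14; by Fermat, exponent reduces to 25 mod 16 = 9; 14^9 ≡ 3 (mod 17).
Combine by CRT: x ≡ 3 (mod 79), x ≡ 3 (mod 17) ⇒ x ≡ 3 (mod 1343).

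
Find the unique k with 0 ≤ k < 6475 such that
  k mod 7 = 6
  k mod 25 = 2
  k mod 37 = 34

The moduli are pairwise coprime; N = 7·25·37 = 6475.
N/7 = 925; 925 ≡ 1 (mod 7), inverse 1.
N/25 = 259; 259 ≡ 9 (mod 25); 9·14 ≡ 1, so inverse 14.
N/37 = 175; 175 ≡ 27 (mod 37); 27·11 ≡ 1, so inverse 11.
k ≡ 6·925·1 + 2·259·14 + 34·175·11 = 78252.
78252 mod 6475 = 552.

552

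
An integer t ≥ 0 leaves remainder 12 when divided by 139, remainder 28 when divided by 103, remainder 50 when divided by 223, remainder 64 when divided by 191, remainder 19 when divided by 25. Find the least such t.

The moduli are pairwise coprime; N = 139·103·223·191·25 = 15245099525.
N/139 = 109676975; 109676975 ≡ 137 (mod 139); 137·69 ≡ 1, so inverse 69.
N/103 = 148010675; 148010675 ≡ 87 (mod 103); 87·45 ≡ 1, so inverse 45.
N/223 = 68363675; 68363675 ≡ 126 (mod 223); 126·200 ≡ 1, so inverse 200.
N/191 = 79817275; 79817275 ≡ 94 (mod 191); 94·63 ≡ 1, so inverse 63.
N/25 = 609803981; 609803981 ≡ 6 (mod 25); 6·21 ≡ 1, so inverse 21.
t ≡ 12·109676975·69 + 28·148010675·45 + 50·68363675·200 + 64·79817275·63 + 19·609803981·21 = 1526077777019.
1526077777019 mod 15245099525 = 1567824519.

1567824519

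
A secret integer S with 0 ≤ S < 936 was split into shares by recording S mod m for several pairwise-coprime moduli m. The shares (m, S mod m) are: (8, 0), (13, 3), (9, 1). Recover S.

The moduli are pairwise coprime; N = 8·13·9 = 936.
N/8 = 117; 117 ≡ 5 (mod 8); 5·5 ≡ 1, so inverse 5.
N/13 = 72; 72 ≡ 7 (mod 13); 7·2 ≡ 1, so inverse 2.
N/9 = 104; 104 ≡ 5 (mod 9); 5·2 ≡ 1, so inverse 2.
S ≡ 0·117·5 + 3·72·2 + 1·104·2 = 640.
640 mod 936 = 640.

640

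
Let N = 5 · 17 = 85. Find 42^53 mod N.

77

Mod 5: 42 ≡ 2; by Fermat, exponent reduces to 53 mod 4 = 1; 2^1 ≡ 2 (mod 5).
Mod 17: 42 ≡ 8; by Fermat, exponent reduces to 53 mod 16 = 5; 8^5 ≡ 9 (mod 17).
Combine by CRT: x ≡ 2 (mod 5), x ≡ 9 (mod 17) ⇒ x ≡ 77 (mod 85).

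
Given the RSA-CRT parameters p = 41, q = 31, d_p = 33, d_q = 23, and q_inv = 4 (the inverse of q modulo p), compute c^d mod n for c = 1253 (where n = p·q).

892

m₁ = c^(d_p) mod p: c ≡ 23 (mod 41), and 23^33 mod 41 = 31.
m₂ = c^(d_q) mod q: c ≡ 13 (mod 31), and 13^23 mod 31 = 24.
h = q_inv·(m₁ − m₂) mod p = 4·(31 − 24) mod 41 = 28.
m = m₂ + h·q = 24 + 28·31 = 892.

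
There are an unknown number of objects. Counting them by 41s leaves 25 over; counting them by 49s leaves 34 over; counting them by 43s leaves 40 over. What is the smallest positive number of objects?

46437

The moduli are pairwise coprime; M = 41·49·43 = 86387.
M/41 = 2107; 2107 ≡ 16 (mod 41); 16·18 ≡ 1, so inverse 18.
M/49 = 1763; 1763 ≡ 48 (mod 49); 48·48 ≡ 1, so inverse 48.
M/43 = 2009; 2009 ≡ 31 (mod 43); 31·25 ≡ 1, so inverse 25.
N ≡ 25·2107·18 + 34·1763·48 + 40·2009·25 = 5834366.
5834366 mod 86387 = 46437.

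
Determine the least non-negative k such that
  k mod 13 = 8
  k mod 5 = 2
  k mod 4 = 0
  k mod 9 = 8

1412

The moduli are pairwise coprime; N = 13·5·4·9 = 2340.
N/13 = 180; 180 ≡ 11 (mod 13); 11·6 ≡ 1, so inverse 6.
N/5 = 468; 468 ≡ 3 (mod 5); 3·2 ≡ 1, so inverse 2.
N/4 = 585; 585 ≡ 1 (mod 4), inverse 1.
N/9 = 260; 260 ≡ 8 (mod 9); 8·8 ≡ 1, so inverse 8.
k ≡ 8·180·6 + 2·468·2 + 0·585·1 + 8·260·8 = 27152.
27152 mod 2340 = 1412.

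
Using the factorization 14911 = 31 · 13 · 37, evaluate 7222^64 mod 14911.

14881

Mod 31: 7222 ≡ 30; by Fermat, exponent reduces to 64 mod 30 = 4; 30^4 ≡ 1 (mod 31).
Mod 13: 7222 ≡ 7; by Fermat, exponent reduces to 64 mod 12 = 4; 7^4 ≡ 9 (mod 13).
Mod 37: 7222 ≡ 7; by Fermat, exponent reduces to 64 mod 36 = 28; 7^28 ≡ 7 (mod 37).
Combine by CRT: x ≡ 1 (mod 31), x ≡ 9 (mod 13), x ≡ 7 (mod 37) ⇒ x ≡ 14881 (mod 14911).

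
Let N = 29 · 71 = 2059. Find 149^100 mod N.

Mod 29: 149 ≡ 4; by Fermat, exponent reduces to 100 mod 28 = 16; 4^16 ≡ 16 (mod 29).
Mod 71: 149 ≡ 7; by Fermat, exponent reduces to 100 mod 70 = 30; 7^30 ≡ 32 (mod 71).
Combine by CRT: x ≡ 16 (mod 29), x ≡ 32 (mod 71) ⇒ x ≡ 103 (mod 2059).

103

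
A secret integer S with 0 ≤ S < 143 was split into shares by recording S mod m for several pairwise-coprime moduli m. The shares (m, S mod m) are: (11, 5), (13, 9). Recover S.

126

From S ≡ 5 (mod 11) write S = 5 + 11t. Substituting into S ≡ 9 (mod 13) gives 11t ≡ 4 (mod 13), and since 11⁻¹ ≡ 6 (mod 13), t ≡ 11. Hence S ≡ 5 + 11·11 = 126 (mod 143).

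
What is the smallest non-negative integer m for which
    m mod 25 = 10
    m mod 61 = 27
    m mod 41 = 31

The moduli are pairwise coprime; N = 25·61·41 = 62525.
N/25 = 2501; 2501 ≡ 1 (mod 25), inverse 1.
N/61 = 1025; 1025 ≡ 49 (mod 61); 49·5 ≡ 1, so inverse 5.
N/41 = 1525; 1525 ≡ 8 (mod 41); 8·36 ≡ 1, so inverse 36.
m ≡ 10·2501·1 + 27·1025·5 + 31·1525·36 = 1865285.
1865285 mod 62525 = 52060.

52060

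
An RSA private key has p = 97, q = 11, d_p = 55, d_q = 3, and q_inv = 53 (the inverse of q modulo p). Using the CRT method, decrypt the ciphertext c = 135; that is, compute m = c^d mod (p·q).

m₁ = c^(d_p) mod p: c ≡ 38 (mod 97), and 38^55 mod 97 = 41.
m₂ = c^(d_q) mod q: c ≡ 3 (mod 11), and 3^3 mod 11 = 5.
h = q_inv·(m₁ − m₂) mod p = 53·(41 − 5) mod 97 = 65.
m = m₂ + h·q = 5 + 65·11 = 720.

720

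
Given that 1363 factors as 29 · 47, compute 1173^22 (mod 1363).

Mod 29: 1173 ≡ 13; 13^22 ≡ 16 (mod 29).
Mod 47: 1173 ≡ 45; 45^22 ≡ 24 (mod 47).
Combine by CRT: x ≡ 16 (mod 29), x ≡ 24 (mod 47) ⇒ x ≡ 306 (mod 1363).

306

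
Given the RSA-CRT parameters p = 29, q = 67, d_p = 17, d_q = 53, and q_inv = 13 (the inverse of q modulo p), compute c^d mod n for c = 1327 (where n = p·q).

382

m₁ = c^(d_p) mod p: c ≡ 22 (mod 29), and 22^17 mod 29 = 5.
m₂ = c^(d_q) mod q: c ≡ 54 (mod 67), and 54^53 mod 67 = 47.
h = q_inv·(m₁ − m₂) mod p = 13·(5 − 47) mod 29 = 5.
m = m₂ + h·q = 47 + 5·67 = 382.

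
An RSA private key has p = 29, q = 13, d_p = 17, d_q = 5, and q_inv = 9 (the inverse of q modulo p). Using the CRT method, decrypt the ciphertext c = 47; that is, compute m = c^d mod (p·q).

229

m₁ = c^(d_p) mod p: c ≡ 18 (mod 29), and 18^17 mod 29 = 26.
m₂ = c^(d_q) mod q: c ≡ 8 (mod 13), and 8^5 mod 13 = 8.
h = q_inv·(m₁ − m₂) mod p = 9·(26 − 8) mod 29 = 17.
m = m₂ + h·q = 8 + 17·13 = 229.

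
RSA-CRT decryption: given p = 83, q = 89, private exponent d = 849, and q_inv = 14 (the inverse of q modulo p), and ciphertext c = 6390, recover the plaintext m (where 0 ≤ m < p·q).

d_p = d mod (p−1) = 849 mod 82 = 29; d_q = d mod (q−1) = 57.
m₁ = c^(d_p) mod p: c ≡ 82 (mod 83), and 82^29 mod 83 = 82.
m₂ = c^(d_q) mod q: c ≡ 71 (mod 89), and 71^57 mod 89 = 20.
h = q_inv·(m₁ − m₂) mod p = 14·(82 − 20) mod 83 = 38.
m = m₂ + h·q = 20 + 38·89 = 3402.

3402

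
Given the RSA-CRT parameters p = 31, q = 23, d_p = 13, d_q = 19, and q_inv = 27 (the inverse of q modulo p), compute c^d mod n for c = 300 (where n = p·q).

208

m₁ = c^(d_p) mod p: c ≡ 21 (mod 31), and 21^13 mod 31 = 22.
m₂ = c^(d_q) mod q: c ≡ 1 (mod 23), and 1^19 mod 23 = 1.
h = q_inv·(m₁ − m₂) mod p = 27·(22 − 1) mod 31 = 9.
m = m₂ + h·q = 1 + 9·23 = 208.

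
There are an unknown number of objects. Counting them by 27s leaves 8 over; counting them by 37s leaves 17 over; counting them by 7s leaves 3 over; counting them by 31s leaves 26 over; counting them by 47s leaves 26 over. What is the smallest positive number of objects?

Combine the congruences pairwise.
From N ≡ 8 (mod 27) write N = 8 + 27t. Substituting into N ≡ 17 (mod 37) gives 27t ≡ 9 (mod 37), and since 27⁻¹ ≡ 11 (mod 37), t ≡ 25. Hence N ≡ 8 + 27·25 = 683 (mod 999).
From N ≡ 683 (mod 999) write N = 683 + 999t. Substituting into N ≡ 3 (mod 7) gives 999t ≡ 6 (mod 7), and since 5⁻¹ ≡ 3 (mod 7), t ≡ 4. Hence N ≡ 683 + 999·4 = 4679 (mod 6993).
From N ≡ 4679 (mod 6993) write N = 4679 + 6993t. Substituting into N ≡ 26 (mod 31) gives 6993t ≡ 28 (mod 31), and since 18⁻¹ ≡ 19 (mod 31), t ≡ 5. Hence N ≡ 4679 + 6993·5 = 39644 (mod 216783).
From N ≡ 39644 (mod 216783) write N = 39644 + 216783t. Substituting into N ≡ 26 (mod 47) gives 216783t ≡ 3 (mod 47), and since 19⁻¹ ≡ 5 (mod 47), t ≡ 15. Hence N ≡ 39644 + 216783·15 = 3291389 (mod 10188801).

3291389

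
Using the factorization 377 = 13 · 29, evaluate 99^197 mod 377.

Mod 13: 99 ≡ 8; by Fermat, exponent reduces to 197 mod 12 = 5; 8^5 ≡ 8 (mod 13).
Mod 29: 99 ≡ 12; by Fermat, exponent reduces to 197 mod 28 = 1; 12^1 ≡ 12 (mod 29).
Combine by CRT: x ≡ 8 (mod 13), x ≡ 12 (mod 29) ⇒ x ≡ 99 (mod 377).

99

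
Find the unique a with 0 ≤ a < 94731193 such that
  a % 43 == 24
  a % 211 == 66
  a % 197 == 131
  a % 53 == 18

5378034

From a ≡ 24 (mod 43) write a = 24 + 43t. Substituting into a ≡ 66 (mod 211) gives 43t ≡ 42 (mod 211), and since 43⁻¹ ≡ 54 (mod 211), t ≡ 158. Hence a ≡ 24 + 43·158 = 6818 (mod 9073).
From a ≡ 6818 (mod 9073) write a = 6818 + 9073t. Substituting into a ≡ 131 (mod 197) gives 9073t ≡ 11 (mod 197), and since 11⁻¹ ≡ 18 (mod 197), t ≡ 1. Hence a ≡ 6818 + 9073·1 = 15891 (mod 1787381).
From a ≡ 15891 (mod 1787381) write a = 15891 + 1787381t. Substituting into a ≡ 18 (mod 53) gives 1787381t ≡ 27 (mod 53), and since 9⁻¹ ≡ 6 (mod 53), t ≡ 3. Hence a ≡ 15891 + 1787381·3 = 5378034 (mod 94731193).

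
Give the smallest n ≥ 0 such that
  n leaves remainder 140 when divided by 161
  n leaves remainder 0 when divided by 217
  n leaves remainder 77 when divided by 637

Combine the congruences pairwise.
gcd(161, 217) = 7 and 7 | (0 − 140), so the pair is consistent; merging gives n ≡ 3038 (mod 4991), where 4991 = lcm(161, 217).
gcd(4991, 637) = 7 and 7 | (77 − 3038), so the pair is consistent; merging gives n ≡ 52948 (mod 454181), where 454181 = lcm(4991, 637).
The solution is unique modulo lcm(161, 217, 637) = 454181.

52948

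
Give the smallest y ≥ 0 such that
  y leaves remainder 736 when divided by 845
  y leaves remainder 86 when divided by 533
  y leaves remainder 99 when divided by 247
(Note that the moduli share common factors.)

290571

gcd(845, 533) = 13 and 13 | (86 − 736), so the pair is consistent; merging gives y ≡ 13411 (mod 34645), where 34645 = lcm(845, 533).
gcd(34645, 247) = 13 and 13 | (99 − 13411), so the pair is consistent; merging gives y ≡ 290571 (mod 658255), where 658255 = lcm(34645, 247).
The solution is unique modulo lcm(845, 533, 247) = 658255.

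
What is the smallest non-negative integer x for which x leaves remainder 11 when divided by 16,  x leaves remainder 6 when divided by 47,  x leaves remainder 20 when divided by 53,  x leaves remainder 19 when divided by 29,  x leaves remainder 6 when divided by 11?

604379

The moduli are pairwise coprime; N = 16·47·53·29·11 = 12714064.
N/16 = 794629; 794629 ≡ 5 (mod 16); 5·13 ≡ 1, so inverse 13.
N/47 = 270512; 270512 ≡ 27 (mod 47); 27·7 ≡ 1, so inverse 7.
N/53 = 239888; 239888 ≡ 10 (mod 53); 10·16 ≡ 1, so inverse 16.
N/29 = 438416; 438416 ≡ 23 (mod 29); 23·24 ≡ 1, so inverse 24.
N/11 = 1155824; 1155824 ≡ 10 (mod 11); 10·10 ≡ 1, so inverse 10.
x ≡ 11·794629·13 + 6·270512·7 + 20·239888·16 + 19·438416·24 + 6·1155824·10 = 471024747.
471024747 mod 12714064 = 604379.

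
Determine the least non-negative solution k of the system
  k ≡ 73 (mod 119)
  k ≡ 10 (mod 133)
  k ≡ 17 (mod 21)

Combine the congruences pairwise.
gcd(119, 133) = 7 and 7 | (10 − 73), so the pair is consistent; merging gives k ≡ 1739 (mod 2261), where 2261 = lcm(119, 133).
gcd(2261, 21) = 7 and 7 | (17 − 1739), so the pair is consistent; merging gives k ≡ 1739 (mod 6783), where 6783 = lcm(2261, 21).
The solution is unique modulo lcm(119, 133, 21) = 6783.

1739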